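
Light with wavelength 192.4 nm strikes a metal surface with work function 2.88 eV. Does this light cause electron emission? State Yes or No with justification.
Yes

For photoemission, the photon energy must exceed the work function.

Photon energy: E = hc/λ = 6.4441 eV
Work function: φ = 2.88 eV

Since E_photon (6.4441 eV) > φ (2.88 eV), photoemission WILL occur.
The threshold wavelength is λ₀ = hc/φ = 430.5 nm.
Since 192.4 nm < 430.5 nm, the light has sufficient energy.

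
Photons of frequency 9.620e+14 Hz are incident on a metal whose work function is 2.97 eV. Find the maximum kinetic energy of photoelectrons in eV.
1.0085 eV

Using Einstein's photoelectric equation: KE_max = hf - φ

First, calculate the photon energy:
E_photon = hf = (6.626×10⁻³⁴ J·s)(9.620e+14 Hz)
E_photon = 3.9785 eV

Then, the maximum kinetic energy:
KE_max = E_photon - φ = 3.9785 eV - 2.97 eV = 1.0085 eV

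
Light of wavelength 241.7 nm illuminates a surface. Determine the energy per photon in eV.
5.1297 eV

Using E = hf = hc/λ:

E = hc/λ = (6.626×10⁻³⁴ J·s)(3×10⁸ m/s) / (241.7×10⁻⁹ m)
E = 5.1297 eV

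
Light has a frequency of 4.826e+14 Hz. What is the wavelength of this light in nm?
621.20 nm

Using the wave equation: c = fλ

Solving for wavelength:
λ = c/f = (3×10⁸ m/s) / (4.826e+14 Hz)
λ = 621.20 nm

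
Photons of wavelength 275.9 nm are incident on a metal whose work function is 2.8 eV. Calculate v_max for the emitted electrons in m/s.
7.7189e+05 m/s

First, find the maximum kinetic energy:
E_photon = hc/λ = 4.4938 eV
KE_max = E_photon - φ = 4.4938 - 2.8 = 1.6938 eV

Convert to Joules: KE_max = 1.6938 × 1.602×10⁻¹⁹ J = 2.7138e-19 J

Then use KE = ½mv² to find velocity:
v = √(2·KE/m) = √(2 × 2.7138e-19 J / 9.109e-31 kg)
v = 7.7189e+05 m/s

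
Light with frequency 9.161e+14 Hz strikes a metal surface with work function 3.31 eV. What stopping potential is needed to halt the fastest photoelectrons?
0.4787 V

The stopping potential V_s satisfies: eV_s = KE_max

First, find KE_max using Einstein's equation:
E_photon = hf = (6.626×10⁻³⁴ J·s)(9.161e+14 Hz) = 3.7887 eV
KE_max = E_photon - φ = 3.7887 - 3.31 = 0.4787 eV

Since eV_s = KE_max:
V_s = KE_max/e = 0.4787 V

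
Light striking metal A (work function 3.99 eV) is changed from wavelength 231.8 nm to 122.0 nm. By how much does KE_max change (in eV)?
4.8139 eV

Using Einstein's equation: KE_max = hc/λ - φ

For λ₁ = 231.8 nm:
KE₁ = hc/λ₁ - φ = 5.3488 - 3.99 = 1.3588 eV

For λ₂ = 122.0 nm:
KE₂ = hc/λ₂ - φ = 10.1626 - 3.99 = 6.1726 eV

Change in KE:
ΔKE = KE₂ - KE₁ = 6.1726 - 1.3588 = 4.8139 eV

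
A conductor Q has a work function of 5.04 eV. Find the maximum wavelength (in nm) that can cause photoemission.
246.00 nm

The threshold wavelength is when the photon energy equals the work function:
hc/λ₀ = φ

Solving for λ₀:
λ₀ = hc/φ = (6.626×10⁻³⁴ J·s)(3×10⁸ m/s) / (5.04 eV × 1.602×10⁻¹⁹ J/eV)
λ₀ = 246.00 nm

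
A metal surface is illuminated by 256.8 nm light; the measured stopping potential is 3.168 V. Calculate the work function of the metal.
1.66 eV

The stopping potential gives the maximum kinetic energy: KE_max = eV_s = 3.168 eV

From Einstein's photoelectric equation: KE_max = hc/λ - φ
Rearranging: φ = hc/λ - KE_max

Calculate photon energy:
E_photon = hc/λ = (6.626×10⁻³⁴ J·s)(3×10⁸ m/s) / (256.8×10⁻⁹ m) = 4.8280 eV

Therefore:
φ = 4.8280 - 3.168 = 1.66 eV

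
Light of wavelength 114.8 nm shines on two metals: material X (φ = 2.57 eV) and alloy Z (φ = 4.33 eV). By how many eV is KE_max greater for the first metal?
1.7600 eV

Using KE_max = hc/λ - φ for each metal:

Photon energy: E = hc/λ = 10.8000 eV

For material X (φ₁ = 2.57 eV):
KE₁ = E - φ₁ = 10.8000 - 2.57 = 8.2300 eV

For alloy Z (φ₂ = 4.33 eV):
KE₂ = E - φ₂ = 10.8000 - 4.33 = 6.4700 eV

Difference:
ΔKE = KE₁ - KE₂ = 8.2300 - 6.4700 = 1.7600 eV

Note: The difference equals the difference in work functions: 4.33 - 2.57 = 1.76 eV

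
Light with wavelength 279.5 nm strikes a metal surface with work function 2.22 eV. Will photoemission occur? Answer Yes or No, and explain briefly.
Yes

For photoemission, the photon energy must exceed the work function.

Photon energy: E = hc/λ = 4.4359 eV
Work function: φ = 2.22 eV

Since E_photon (4.4359 eV) > φ (2.22 eV), photoemission WILL occur.
The threshold wavelength is λ₀ = hc/φ = 558.5 nm.
Since 279.5 nm < 558.5 nm, the light has sufficient energy.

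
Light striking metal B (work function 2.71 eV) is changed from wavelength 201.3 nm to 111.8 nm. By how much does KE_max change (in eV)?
4.9306 eV

Using Einstein's equation: KE_max = hc/λ - φ

For λ₁ = 201.3 nm:
KE₁ = hc/λ₁ - φ = 6.1592 - 2.71 = 3.4492 eV

For λ₂ = 111.8 nm:
KE₂ = hc/λ₂ - φ = 11.0898 - 2.71 = 8.3798 eV

Change in KE:
ΔKE = KE₂ - KE₁ = 8.3798 - 3.4492 = 4.9306 eV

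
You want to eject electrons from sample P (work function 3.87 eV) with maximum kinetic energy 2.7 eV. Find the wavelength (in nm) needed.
188.71 nm

From Einstein's equation: KE_max = hc/λ - φ

Rearranging for λ:
hc/λ = KE_max + φ
λ = hc/(KE_max + φ)

Required photon energy:
E_photon = KE_max + φ = 2.7 + 3.87 = 6.57 eV

Required wavelength:
λ = hc/E_photon = (6.626×10⁻³⁴)(3×10⁸) / (6.57 × 1.602×10⁻¹⁹)
λ = 188.71 nm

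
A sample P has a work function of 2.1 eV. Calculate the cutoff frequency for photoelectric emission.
5.0778e+14 Hz

The threshold frequency is when the photon energy equals the work function:
hf₀ = φ

Solving for f₀:
f₀ = φ/h = (2.1 eV × 1.602×10⁻¹⁹ J/eV) / (6.626×10⁻³⁴ J·s)
f₀ = 5.0778e+14 Hz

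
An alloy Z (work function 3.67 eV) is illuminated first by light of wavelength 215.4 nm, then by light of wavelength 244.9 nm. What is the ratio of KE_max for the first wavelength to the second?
1.4979

Using Einstein's equation: KE_max = hc/λ - φ

For λ₁ = 215.4 nm:
E₁ = hc/λ₁ = 5.7560 eV
KE₁ = E₁ - φ = 5.7560 - 3.67 = 2.0860 eV

For λ₂ = 244.9 nm:
E₂ = hc/λ₂ = 5.0626 eV
KE₂ = E₂ - φ = 5.0626 - 3.67 = 1.3926 eV

Ratio: KE₁/KE₂ = 2.0860/1.3926 = 1.4979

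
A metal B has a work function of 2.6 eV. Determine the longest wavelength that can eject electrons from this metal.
476.86 nm

The threshold wavelength is when the photon energy equals the work function:
hc/λ₀ = φ

Solving for λ₀:
λ₀ = hc/φ = (6.626×10⁻³⁴ J·s)(3×10⁸ m/s) / (2.6 eV × 1.602×10⁻¹⁹ J/eV)
λ₀ = 476.86 nm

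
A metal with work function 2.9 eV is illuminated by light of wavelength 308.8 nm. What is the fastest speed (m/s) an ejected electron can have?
6.2628e+05 m/s

First, find the maximum kinetic energy:
E_photon = hc/λ = 4.0150 eV
KE_max = E_photon - φ = 4.0150 - 2.9 = 1.1150 eV

Convert to Joules: KE_max = 1.1150 × 1.602×10⁻¹⁹ J = 1.7865e-19 J

Then use KE = ½mv² to find velocity:
v = √(2·KE/m) = √(2 × 1.7865e-19 J / 9.109e-31 kg)
v = 6.2628e+05 m/s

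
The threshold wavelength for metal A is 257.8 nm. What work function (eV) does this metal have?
4.81 eV

At the threshold wavelength, photon energy equals work function:
φ = hc/λ₀

Calculating:
φ = (6.626×10⁻³⁴ J·s)(3×10⁸ m/s) / (257.8×10⁻⁹ m)
φ = 4.81 eV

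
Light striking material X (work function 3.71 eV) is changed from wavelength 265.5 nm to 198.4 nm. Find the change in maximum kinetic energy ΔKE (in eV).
1.5794 eV

Using Einstein's equation: KE_max = hc/λ - φ

For λ₁ = 265.5 nm:
KE₁ = hc/λ₁ - φ = 4.6698 - 3.71 = 0.9598 eV

For λ₂ = 198.4 nm:
KE₂ = hc/λ₂ - φ = 6.2492 - 3.71 = 2.5392 eV

Change in KE:
ΔKE = KE₂ - KE₁ = 2.5392 - 0.9598 = 1.5794 eV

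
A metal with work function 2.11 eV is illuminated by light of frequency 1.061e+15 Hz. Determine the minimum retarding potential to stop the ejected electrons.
2.2779 V

The stopping potential V_s satisfies: eV_s = KE_max

First, find KE_max using Einstein's equation:
E_photon = hf = (6.626×10⁻³⁴ J·s)(1.061e+15 Hz) = 4.3879 eV
KE_max = E_photon - φ = 4.3879 - 2.11 = 2.2779 eV

Since eV_s = KE_max:
V_s = KE_max/e = 2.2779 V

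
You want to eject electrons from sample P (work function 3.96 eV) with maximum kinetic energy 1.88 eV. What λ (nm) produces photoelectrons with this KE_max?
212.30 nm

From Einstein's equation: KE_max = hc/λ - φ

Rearranging for λ:
hc/λ = KE_max + φ
λ = hc/(KE_max + φ)

Required photon energy:
E_photon = KE_max + φ = 1.88 + 3.96 = 5.84 eV

Required wavelength:
λ = hc/E_photon = (6.626×10⁻³⁴)(3×10⁸) / (5.84 × 1.602×10⁻¹⁹)
λ = 212.30 nm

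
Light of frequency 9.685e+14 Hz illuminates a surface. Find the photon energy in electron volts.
4.0054 eV

Using E = hf:

E = hf = (6.626×10⁻³⁴ J·s)(9.685e+14 Hz)
E = 4.0054 eV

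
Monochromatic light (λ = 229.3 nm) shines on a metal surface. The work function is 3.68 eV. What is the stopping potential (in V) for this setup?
1.7271 V

The stopping potential V_s satisfies: eV_s = KE_max

First, find KE_max using Einstein's equation:
E_photon = hc/λ = 5.4071 eV
KE_max = E_photon - φ = 5.4071 - 3.68 = 1.7271 eV

Since eV_s = KE_max:
V_s = KE_max/e = 1.7271 V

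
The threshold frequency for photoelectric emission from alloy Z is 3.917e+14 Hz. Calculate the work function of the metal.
1.62 eV

At the threshold frequency, photon energy equals work function:
φ = hf₀

Calculating:
φ = (6.626×10⁻³⁴ J·s)(3.917e+14 Hz)
φ = 1.62 eV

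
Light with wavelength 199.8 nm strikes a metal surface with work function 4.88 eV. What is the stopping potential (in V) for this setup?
1.3254 V

The stopping potential V_s satisfies: eV_s = KE_max

First, find KE_max using Einstein's equation:
E_photon = hc/λ = 6.2054 eV
KE_max = E_photon - φ = 6.2054 - 4.88 = 1.3254 eV

Since eV_s = KE_max:
V_s = KE_max/e = 1.3254 V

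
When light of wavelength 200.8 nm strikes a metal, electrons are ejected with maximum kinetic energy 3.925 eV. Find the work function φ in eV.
2.25 eV

From Einstein's photoelectric equation: KE_max = hf - φ = hc/λ - φ

Rearranging for φ:
φ = hc/λ - KE_max

Calculate photon energy:
E_photon = hc/λ = 6.1745 eV

Therefore:
φ = 6.1745 - 3.925 = 2.25 eV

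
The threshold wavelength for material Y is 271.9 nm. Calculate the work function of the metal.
4.56 eV

At the threshold wavelength, photon energy equals work function:
φ = hc/λ₀

Calculating:
φ = (6.626×10⁻³⁴ J·s)(3×10⁸ m/s) / (271.9×10⁻⁹ m)
φ = 4.56 eV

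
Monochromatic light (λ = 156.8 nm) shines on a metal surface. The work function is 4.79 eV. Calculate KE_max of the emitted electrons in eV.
3.1172 eV

Using Einstein's photoelectric equation: KE_max = hf - φ = hc/λ - φ

First, calculate the photon energy:
E_photon = hc/λ = (6.626×10⁻³⁴ J·s)(3×10⁸ m/s) / (156.8×10⁻⁹ m)
E_photon = 7.9072 eV

Then, the maximum kinetic energy:
KE_max = E_photon - φ = 7.9072 eV - 4.79 eV = 3.1172 eV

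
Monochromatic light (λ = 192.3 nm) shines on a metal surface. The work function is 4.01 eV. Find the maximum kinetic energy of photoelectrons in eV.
2.4374 eV

Using Einstein's photoelectric equation: KE_max = hf - φ = hc/λ - φ

First, calculate the photon energy:
E_photon = hc/λ = (6.626×10⁻³⁴ J·s)(3×10⁸ m/s) / (192.3×10⁻⁹ m)
E_photon = 6.4474 eV

Then, the maximum kinetic energy:
KE_max = E_photon - φ = 6.4474 eV - 4.01 eV = 2.4374 eV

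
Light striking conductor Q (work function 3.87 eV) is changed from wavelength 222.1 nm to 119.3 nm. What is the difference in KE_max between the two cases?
4.8103 eV

Using Einstein's equation: KE_max = hc/λ - φ

For λ₁ = 222.1 nm:
KE₁ = hc/λ₁ - φ = 5.5824 - 3.87 = 1.7124 eV

For λ₂ = 119.3 nm:
KE₂ = hc/λ₂ - φ = 10.3926 - 3.87 = 6.5226 eV

Change in KE:
ΔKE = KE₂ - KE₁ = 6.5226 - 1.7124 = 4.8103 eV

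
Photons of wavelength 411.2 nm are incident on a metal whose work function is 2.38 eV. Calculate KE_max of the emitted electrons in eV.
0.6352 eV

Using Einstein's photoelectric equation: KE_max = hf - φ = hc/λ - φ

First, calculate the photon energy:
E_photon = hc/λ = (6.626×10⁻³⁴ J·s)(3×10⁸ m/s) / (411.2×10⁻⁹ m)
E_photon = 3.0152 eV

Then, the maximum kinetic energy:
KE_max = E_photon - φ = 3.0152 eV - 2.38 eV = 0.6352 eV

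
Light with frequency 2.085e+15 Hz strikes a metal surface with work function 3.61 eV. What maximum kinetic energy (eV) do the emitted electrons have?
5.0129 eV

Using Einstein's photoelectric equation: KE_max = hf - φ

First, calculate the photon energy:
E_photon = hf = (6.626×10⁻³⁴ J·s)(2.085e+15 Hz)
E_photon = 8.6229 eV

Then, the maximum kinetic energy:
KE_max = E_photon - φ = 8.6229 eV - 3.61 eV = 5.0129 eV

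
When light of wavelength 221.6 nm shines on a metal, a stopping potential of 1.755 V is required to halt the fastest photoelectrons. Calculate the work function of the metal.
3.84 eV

The stopping potential gives the maximum kinetic energy: KE_max = eV_s = 1.755 eV

From Einstein's photoelectric equation: KE_max = hc/λ - φ
Rearranging: φ = hc/λ - KE_max

Calculate photon energy:
E_photon = hc/λ = (6.626×10⁻³⁴ J·s)(3×10⁸ m/s) / (221.6×10⁻⁹ m) = 5.5950 eV

Therefore:
φ = 5.5950 - 1.755 = 3.84 eV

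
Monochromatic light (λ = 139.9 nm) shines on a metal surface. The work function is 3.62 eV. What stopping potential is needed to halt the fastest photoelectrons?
5.2423 V

The stopping potential V_s satisfies: eV_s = KE_max

First, find KE_max using Einstein's equation:
E_photon = hc/λ = 8.8623 eV
KE_max = E_photon - φ = 8.8623 - 3.62 = 5.2423 eV

Since eV_s = KE_max:
V_s = KE_max/e = 5.2423 V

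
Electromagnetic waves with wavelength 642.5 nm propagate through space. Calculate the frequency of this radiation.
4.6660e+14 Hz

Using the wave equation: c = fλ

Solving for frequency:
f = c/λ = (3×10⁸ m/s) / (642.5×10⁻⁹ m)
f = 4.6660e+14 Hz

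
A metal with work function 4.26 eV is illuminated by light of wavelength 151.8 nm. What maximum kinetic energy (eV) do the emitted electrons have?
3.9076 eV

Using Einstein's photoelectric equation: KE_max = hf - φ = hc/λ - φ

First, calculate the photon energy:
E_photon = hc/λ = (6.626×10⁻³⁴ J·s)(3×10⁸ m/s) / (151.8×10⁻⁹ m)
E_photon = 8.1676 eV

Then, the maximum kinetic energy:
KE_max = E_photon - φ = 8.1676 eV - 4.26 eV = 3.9076 eV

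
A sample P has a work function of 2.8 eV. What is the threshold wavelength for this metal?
442.80 nm

The threshold wavelength is when the photon energy equals the work function:
hc/λ₀ = φ

Solving for λ₀:
λ₀ = hc/φ = (6.626×10⁻³⁴ J·s)(3×10⁸ m/s) / (2.8 eV × 1.602×10⁻¹⁹ J/eV)
λ₀ = 442.80 nm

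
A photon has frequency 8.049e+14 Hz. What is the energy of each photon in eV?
3.3288 eV

Using E = hf:

E = hf = (6.626×10⁻³⁴ J·s)(8.049e+14 Hz)
E = 3.3288 eV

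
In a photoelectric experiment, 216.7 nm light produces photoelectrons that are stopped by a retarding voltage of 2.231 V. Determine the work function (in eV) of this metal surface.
3.49 eV

The stopping potential gives the maximum kinetic energy: KE_max = eV_s = 2.231 eV

From Einstein's photoelectric equation: KE_max = hc/λ - φ
Rearranging: φ = hc/λ - KE_max

Calculate photon energy:
E_photon = hc/λ = (6.626×10⁻³⁴ J·s)(3×10⁸ m/s) / (216.7×10⁻⁹ m) = 5.7215 eV

Therefore:
φ = 5.7215 - 2.231 = 3.49 eV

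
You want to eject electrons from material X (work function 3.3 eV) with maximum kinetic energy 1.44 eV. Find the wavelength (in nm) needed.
261.57 nm

From Einstein's equation: KE_max = hc/λ - φ

Rearranging for λ:
hc/λ = KE_max + φ
λ = hc/(KE_max + φ)

Required photon energy:
E_photon = KE_max + φ = 1.44 + 3.3 = 4.74 eV

Required wavelength:
λ = hc/E_photon = (6.626×10⁻³⁴)(3×10⁸) / (4.74 × 1.602×10⁻¹⁹)
λ = 261.57 nm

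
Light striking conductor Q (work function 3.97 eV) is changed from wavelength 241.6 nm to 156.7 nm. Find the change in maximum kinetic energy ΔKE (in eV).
2.7804 eV

Using Einstein's equation: KE_max = hc/λ - φ

For λ₁ = 241.6 nm:
KE₁ = hc/λ₁ - φ = 5.1318 - 3.97 = 1.1618 eV

For λ₂ = 156.7 nm:
KE₂ = hc/λ₂ - φ = 7.9122 - 3.97 = 3.9422 eV

Change in KE:
ΔKE = KE₂ - KE₁ = 3.9422 - 1.1618 = 2.7804 eV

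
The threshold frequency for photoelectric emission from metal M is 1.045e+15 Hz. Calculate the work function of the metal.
4.32 eV

At the threshold frequency, photon energy equals work function:
φ = hf₀

Calculating:
φ = (6.626×10⁻³⁴ J·s)(1.045e+15 Hz)
φ = 4.32 eV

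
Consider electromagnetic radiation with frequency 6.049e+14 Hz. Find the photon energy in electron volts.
2.5017 eV

Using E = hf:

E = hf = (6.626×10⁻³⁴ J·s)(6.049e+14 Hz)
E = 2.5017 eV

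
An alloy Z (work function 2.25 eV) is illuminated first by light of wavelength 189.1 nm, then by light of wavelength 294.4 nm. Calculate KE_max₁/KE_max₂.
2.1956

Using Einstein's equation: KE_max = hc/λ - φ

For λ₁ = 189.1 nm:
E₁ = hc/λ₁ = 6.5565 eV
KE₁ = E₁ - φ = 6.5565 - 2.25 = 4.3065 eV

For λ₂ = 294.4 nm:
E₂ = hc/λ₂ = 4.2114 eV
KE₂ = E₂ - φ = 4.2114 - 2.25 = 1.9614 eV

Ratio: KE₁/KE₂ = 4.3065/1.9614 = 2.1956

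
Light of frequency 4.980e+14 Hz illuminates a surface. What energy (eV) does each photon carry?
2.0596 eV

Using E = hf:

E = hf = (6.626×10⁻³⁴ J·s)(4.980e+14 Hz)
E = 2.0596 eV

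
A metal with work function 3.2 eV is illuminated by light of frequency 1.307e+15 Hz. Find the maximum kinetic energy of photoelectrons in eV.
2.2053 eV

Using Einstein's photoelectric equation: KE_max = hf - φ

First, calculate the photon energy:
E_photon = hf = (6.626×10⁻³⁴ J·s)(1.307e+15 Hz)
E_photon = 5.4053 eV

Then, the maximum kinetic energy:
KE_max = E_photon - φ = 5.4053 eV - 3.2 eV = 2.2053 eV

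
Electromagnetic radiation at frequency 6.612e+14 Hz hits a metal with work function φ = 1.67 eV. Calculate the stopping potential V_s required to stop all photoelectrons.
1.0645 V

The stopping potential V_s satisfies: eV_s = KE_max

First, find KE_max using Einstein's equation:
E_photon = hf = (6.626×10⁻³⁴ J·s)(6.612e+14 Hz) = 2.7345 eV
KE_max = E_photon - φ = 2.7345 - 1.67 = 1.0645 eV

Since eV_s = KE_max:
V_s = KE_max/e = 1.0645 V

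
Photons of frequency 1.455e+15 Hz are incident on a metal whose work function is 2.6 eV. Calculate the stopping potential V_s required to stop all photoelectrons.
3.4174 V

The stopping potential V_s satisfies: eV_s = KE_max

First, find KE_max using Einstein's equation:
E_photon = hf = (6.626×10⁻³⁴ J·s)(1.455e+15 Hz) = 6.0174 eV
KE_max = E_photon - φ = 6.0174 - 2.6 = 3.4174 eV

Since eV_s = KE_max:
V_s = KE_max/e = 3.4174 V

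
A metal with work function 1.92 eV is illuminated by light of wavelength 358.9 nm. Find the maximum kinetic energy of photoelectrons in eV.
1.5346 eV

Using Einstein's photoelectric equation: KE_max = hf - φ = hc/λ - φ

First, calculate the photon energy:
E_photon = hc/λ = (6.626×10⁻³⁴ J·s)(3×10⁸ m/s) / (358.9×10⁻⁹ m)
E_photon = 3.4546 eV

Then, the maximum kinetic energy:
KE_max = E_photon - φ = 3.4546 eV - 1.92 eV = 1.5346 eV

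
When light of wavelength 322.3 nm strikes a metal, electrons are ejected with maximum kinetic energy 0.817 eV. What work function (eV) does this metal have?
3.03 eV

From Einstein's photoelectric equation: KE_max = hf - φ = hc/λ - φ

Rearranging for φ:
φ = hc/λ - KE_max

Calculate photon energy:
E_photon = hc/λ = 3.8469 eV

Therefore:
φ = 3.8469 - 0.817 = 3.03 eV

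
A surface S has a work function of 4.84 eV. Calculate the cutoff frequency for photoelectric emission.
1.1703e+15 Hz

The threshold frequency is when the photon energy equals the work function:
hf₀ = φ

Solving for f₀:
f₀ = φ/h = (4.84 eV × 1.602×10⁻¹⁹ J/eV) / (6.626×10⁻³⁴ J·s)
f₀ = 1.1703e+15 Hz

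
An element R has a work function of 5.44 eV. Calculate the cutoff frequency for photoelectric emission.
1.3154e+15 Hz

The threshold frequency is when the photon energy equals the work function:
hf₀ = φ

Solving for f₀:
f₀ = φ/h = (5.44 eV × 1.602×10⁻¹⁹ J/eV) / (6.626×10⁻³⁴ J·s)
f₀ = 1.3154e+15 Hz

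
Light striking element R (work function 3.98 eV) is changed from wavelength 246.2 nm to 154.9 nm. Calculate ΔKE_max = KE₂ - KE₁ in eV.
2.9682 eV

Using Einstein's equation: KE_max = hc/λ - φ

For λ₁ = 246.2 nm:
KE₁ = hc/λ₁ - φ = 5.0359 - 3.98 = 1.0559 eV

For λ₂ = 154.9 nm:
KE₂ = hc/λ₂ - φ = 8.0041 - 3.98 = 4.0241 eV

Change in KE:
ΔKE = KE₂ - KE₁ = 4.0241 - 1.0559 = 2.9682 eV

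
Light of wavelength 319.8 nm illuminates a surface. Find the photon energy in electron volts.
3.8769 eV

Using E = hf = hc/λ:

E = hc/λ = (6.626×10⁻³⁴ J·s)(3×10⁸ m/s) / (319.8×10⁻⁹ m)
E = 3.8769 eV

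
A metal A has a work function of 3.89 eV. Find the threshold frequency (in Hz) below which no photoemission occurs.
9.4060e+14 Hz

The threshold frequency is when the photon energy equals the work function:
hf₀ = φ

Solving for f₀:
f₀ = φ/h = (3.89 eV × 1.602×10⁻¹⁹ J/eV) / (6.626×10⁻³⁴ J·s)
f₀ = 9.4060e+14 Hz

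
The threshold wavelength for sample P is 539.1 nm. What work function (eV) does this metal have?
2.30 eV

At the threshold wavelength, photon energy equals work function:
φ = hc/λ₀

Calculating:
φ = (6.626×10⁻³⁴ J·s)(3×10⁸ m/s) / (539.1×10⁻⁹ m)
φ = 2.30 eV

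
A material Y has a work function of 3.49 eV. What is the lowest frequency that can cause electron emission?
8.4388e+14 Hz

The threshold frequency is when the photon energy equals the work function:
hf₀ = φ

Solving for f₀:
f₀ = φ/h = (3.49 eV × 1.602×10⁻¹⁹ J/eV) / (6.626×10⁻³⁴ J·s)
f₀ = 8.4388e+14 Hz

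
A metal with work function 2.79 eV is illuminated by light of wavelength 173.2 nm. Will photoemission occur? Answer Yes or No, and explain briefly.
Yes

For photoemission, the photon energy must exceed the work function.

Photon energy: E = hc/λ = 7.1584 eV
Work function: φ = 2.79 eV

Since E_photon (7.1584 eV) > φ (2.79 eV), photoemission WILL occur.
The threshold wavelength is λ₀ = hc/φ = 444.4 nm.
Since 173.2 nm < 444.4 nm, the light has sufficient energy.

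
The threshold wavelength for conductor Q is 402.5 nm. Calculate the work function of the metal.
3.08 eV

At the threshold wavelength, photon energy equals work function:
φ = hc/λ₀

Calculating:
φ = (6.626×10⁻³⁴ J·s)(3×10⁸ m/s) / (402.5×10⁻⁹ m)
φ = 3.08 eV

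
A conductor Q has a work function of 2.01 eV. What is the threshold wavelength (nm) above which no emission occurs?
616.84 nm

The threshold wavelength is when the photon energy equals the work function:
hc/λ₀ = φ

Solving for λ₀:
λ₀ = hc/φ = (6.626×10⁻³⁴ J·s)(3×10⁸ m/s) / (2.01 eV × 1.602×10⁻¹⁹ J/eV)
λ₀ = 616.84 nm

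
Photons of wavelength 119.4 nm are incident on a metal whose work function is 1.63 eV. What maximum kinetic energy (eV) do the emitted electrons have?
8.7539 eV

Using Einstein's photoelectric equation: KE_max = hf - φ = hc/λ - φ

First, calculate the photon energy:
E_photon = hc/λ = (6.626×10⁻³⁴ J·s)(3×10⁸ m/s) / (119.4×10⁻⁹ m)
E_photon = 10.3839 eV

Then, the maximum kinetic energy:
KE_max = E_photon - φ = 10.3839 eV - 1.63 eV = 8.7539 eV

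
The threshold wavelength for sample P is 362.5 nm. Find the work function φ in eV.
3.42 eV

At the threshold wavelength, photon energy equals work function:
φ = hc/λ₀

Calculating:
φ = (6.626×10⁻³⁴ J·s)(3×10⁸ m/s) / (362.5×10⁻⁹ m)
φ = 3.42 eV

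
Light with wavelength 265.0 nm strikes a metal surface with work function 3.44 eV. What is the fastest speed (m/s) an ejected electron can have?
6.6008e+05 m/s

First, find the maximum kinetic energy:
E_photon = hc/λ = 4.6786 eV
KE_max = E_photon - φ = 4.6786 - 3.44 = 1.2386 eV

Convert to Joules: KE_max = 1.2386 × 1.602×10⁻¹⁹ J = 1.9845e-19 J

Then use KE = ½mv² to find velocity:
v = √(2·KE/m) = √(2 × 1.9845e-19 J / 9.109e-31 kg)
v = 6.6008e+05 m/s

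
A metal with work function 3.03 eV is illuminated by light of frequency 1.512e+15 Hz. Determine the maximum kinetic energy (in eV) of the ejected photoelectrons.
3.2231 eV

Using Einstein's photoelectric equation: KE_max = hf - φ

First, calculate the photon energy:
E_photon = hf = (6.626×10⁻³⁴ J·s)(1.512e+15 Hz)
E_photon = 6.2531 eV

Then, the maximum kinetic energy:
KE_max = E_photon - φ = 6.2531 eV - 3.03 eV = 3.2231 eV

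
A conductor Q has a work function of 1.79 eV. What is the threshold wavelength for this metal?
692.65 nm

The threshold wavelength is when the photon energy equals the work function:
hc/λ₀ = φ

Solving for λ₀:
λ₀ = hc/φ = (6.626×10⁻³⁴ J·s)(3×10⁸ m/s) / (1.79 eV × 1.602×10⁻¹⁹ J/eV)
λ₀ = 692.65 nm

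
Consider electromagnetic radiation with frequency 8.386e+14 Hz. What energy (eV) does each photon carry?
3.4682 eV

Using E = hf:

E = hf = (6.626×10⁻³⁴ J·s)(8.386e+14 Hz)
E = 3.4682 eV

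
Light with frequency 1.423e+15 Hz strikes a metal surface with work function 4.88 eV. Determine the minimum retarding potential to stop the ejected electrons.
1.0051 V

The stopping potential V_s satisfies: eV_s = KE_max

First, find KE_max using Einstein's equation:
E_photon = hf = (6.626×10⁻³⁴ J·s)(1.423e+15 Hz) = 5.8851 eV
KE_max = E_photon - φ = 5.8851 - 4.88 = 1.0051 eV

Since eV_s = KE_max:
V_s = KE_max/e = 1.0051 V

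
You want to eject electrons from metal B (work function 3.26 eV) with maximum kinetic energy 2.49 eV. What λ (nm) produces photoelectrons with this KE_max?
215.62 nm

From Einstein's equation: KE_max = hc/λ - φ

Rearranging for λ:
hc/λ = KE_max + φ
λ = hc/(KE_max + φ)

Required photon energy:
E_photon = KE_max + φ = 2.49 + 3.26 = 5.75 eV

Required wavelength:
λ = hc/E_photon = (6.626×10⁻³⁴)(3×10⁸) / (5.75 × 1.602×10⁻¹⁹)
λ = 215.62 nm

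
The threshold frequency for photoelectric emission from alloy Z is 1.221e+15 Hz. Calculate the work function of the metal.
5.05 eV

At the threshold frequency, photon energy equals work function:
φ = hf₀

Calculating:
φ = (6.626×10⁻³⁴ J·s)(1.221e+15 Hz)
φ = 5.05 eV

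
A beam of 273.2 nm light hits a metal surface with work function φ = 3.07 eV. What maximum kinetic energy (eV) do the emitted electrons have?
1.4682 eV

Using Einstein's photoelectric equation: KE_max = hf - φ = hc/λ - φ

First, calculate the photon energy:
E_photon = hc/λ = (6.626×10⁻³⁴ J·s)(3×10⁸ m/s) / (273.2×10⁻⁹ m)
E_photon = 4.5382 eV

Then, the maximum kinetic energy:
KE_max = E_photon - φ = 4.5382 eV - 3.07 eV = 1.4682 eV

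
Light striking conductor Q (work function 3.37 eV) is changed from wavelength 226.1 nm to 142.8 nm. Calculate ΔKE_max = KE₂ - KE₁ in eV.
3.1988 eV

Using Einstein's equation: KE_max = hc/λ - φ

For λ₁ = 226.1 nm:
KE₁ = hc/λ₁ - φ = 5.4836 - 3.37 = 2.1136 eV

For λ₂ = 142.8 nm:
KE₂ = hc/λ₂ - φ = 8.6824 - 3.37 = 5.3124 eV

Change in KE:
ΔKE = KE₂ - KE₁ = 5.3124 - 2.1136 = 3.1988 eV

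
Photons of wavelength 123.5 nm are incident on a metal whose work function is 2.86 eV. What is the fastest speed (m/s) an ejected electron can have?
1.5891e+06 m/s

First, find the maximum kinetic energy:
E_photon = hc/λ = 10.0392 eV
KE_max = E_photon - φ = 10.0392 - 2.86 = 7.1792 eV

Convert to Joules: KE_max = 7.1792 × 1.602×10⁻¹⁹ J = 1.1502e-18 J

Then use KE = ½mv² to find velocity:
v = √(2·KE/m) = √(2 × 1.1502e-18 J / 9.109e-31 kg)
v = 1.5891e+06 m/s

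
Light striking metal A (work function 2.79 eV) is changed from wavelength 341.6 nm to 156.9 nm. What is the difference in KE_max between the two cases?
4.2726 eV

Using Einstein's equation: KE_max = hc/λ - φ

For λ₁ = 341.6 nm:
KE₁ = hc/λ₁ - φ = 3.6295 - 2.79 = 0.8395 eV

For λ₂ = 156.9 nm:
KE₂ = hc/λ₂ - φ = 7.9021 - 2.79 = 5.1121 eV

Change in KE:
ΔKE = KE₂ - KE₁ = 5.1121 - 0.8395 = 4.2726 eV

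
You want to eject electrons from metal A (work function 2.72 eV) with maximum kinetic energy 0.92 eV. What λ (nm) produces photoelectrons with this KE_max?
340.62 nm

From Einstein's equation: KE_max = hc/λ - φ

Rearranging for λ:
hc/λ = KE_max + φ
λ = hc/(KE_max + φ)

Required photon energy:
E_photon = KE_max + φ = 0.92 + 2.72 = 3.64 eV

Required wavelength:
λ = hc/E_photon = (6.626×10⁻³⁴)(3×10⁸) / (3.64 × 1.602×10⁻¹⁹)
λ = 340.62 nm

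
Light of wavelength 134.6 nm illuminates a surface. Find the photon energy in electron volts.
9.2113 eV

Using E = hf = hc/λ:

E = hc/λ = (6.626×10⁻³⁴ J·s)(3×10⁸ m/s) / (134.6×10⁻⁹ m)
E = 9.2113 eV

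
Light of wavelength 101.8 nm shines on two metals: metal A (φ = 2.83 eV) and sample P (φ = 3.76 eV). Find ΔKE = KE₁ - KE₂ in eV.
0.9300 eV

Using KE_max = hc/λ - φ for each metal:

Photon energy: E = hc/λ = 12.1792 eV

For metal A (φ₁ = 2.83 eV):
KE₁ = E - φ₁ = 12.1792 - 2.83 = 9.3492 eV

For sample P (φ₂ = 3.76 eV):
KE₂ = E - φ₂ = 12.1792 - 3.76 = 8.4192 eV

Difference:
ΔKE = KE₁ - KE₂ = 9.3492 - 8.4192 = 0.9300 eV

Note: The difference equals the difference in work functions: 3.76 - 2.83 = 0.93 eV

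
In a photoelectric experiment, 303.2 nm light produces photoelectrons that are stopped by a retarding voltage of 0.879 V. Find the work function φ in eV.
3.21 eV

The stopping potential gives the maximum kinetic energy: KE_max = eV_s = 0.879 eV

From Einstein's photoelectric equation: KE_max = hc/λ - φ
Rearranging: φ = hc/λ - KE_max

Calculate photon energy:
E_photon = hc/λ = (6.626×10⁻³⁴ J·s)(3×10⁸ m/s) / (303.2×10⁻⁹ m) = 4.0892 eV

Therefore:
φ = 4.0892 - 0.879 = 3.21 eV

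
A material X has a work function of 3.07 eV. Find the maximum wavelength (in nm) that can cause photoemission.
403.86 nm

The threshold wavelength is when the photon energy equals the work function:
hc/λ₀ = φ

Solving for λ₀:
λ₀ = hc/φ = (6.626×10⁻³⁴ J·s)(3×10⁸ m/s) / (3.07 eV × 1.602×10⁻¹⁹ J/eV)
λ₀ = 403.86 nm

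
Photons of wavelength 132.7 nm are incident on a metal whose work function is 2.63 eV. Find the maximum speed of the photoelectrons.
1.5367e+06 m/s

First, find the maximum kinetic energy:
E_photon = hc/λ = 9.3432 eV
KE_max = E_photon - φ = 9.3432 - 2.63 = 6.7132 eV

Convert to Joules: KE_max = 6.7132 × 1.602×10⁻¹⁹ J = 1.0756e-18 J

Then use KE = ½mv² to find velocity:
v = √(2·KE/m) = √(2 × 1.0756e-18 J / 9.109e-31 kg)
v = 1.5367e+06 m/s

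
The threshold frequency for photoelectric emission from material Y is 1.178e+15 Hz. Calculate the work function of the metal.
4.87 eV

At the threshold frequency, photon energy equals work function:
φ = hf₀

Calculating:
φ = (6.626×10⁻³⁴ J·s)(1.178e+15 Hz)
φ = 4.87 eV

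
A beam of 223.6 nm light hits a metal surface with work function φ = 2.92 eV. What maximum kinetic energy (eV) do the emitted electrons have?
2.6249 eV

Using Einstein's photoelectric equation: KE_max = hf - φ = hc/λ - φ

First, calculate the photon energy:
E_photon = hc/λ = (6.626×10⁻³⁴ J·s)(3×10⁸ m/s) / (223.6×10⁻⁹ m)
E_photon = 5.5449 eV

Then, the maximum kinetic energy:
KE_max = E_photon - φ = 5.5449 eV - 2.92 eV = 2.6249 eV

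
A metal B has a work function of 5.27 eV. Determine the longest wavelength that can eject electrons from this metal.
235.26 nm

The threshold wavelength is when the photon energy equals the work function:
hc/λ₀ = φ

Solving for λ₀:
λ₀ = hc/φ = (6.626×10⁻³⁴ J·s)(3×10⁸ m/s) / (5.27 eV × 1.602×10⁻¹⁹ J/eV)
λ₀ = 235.26 nm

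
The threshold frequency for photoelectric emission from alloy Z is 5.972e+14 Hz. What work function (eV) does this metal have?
2.47 eV

At the threshold frequency, photon energy equals work function:
φ = hf₀

Calculating:
φ = (6.626×10⁻³⁴ J·s)(5.972e+14 Hz)
φ = 2.47 eV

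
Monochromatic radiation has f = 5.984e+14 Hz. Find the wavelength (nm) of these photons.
500.99 nm

Using the wave equation: c = fλ

Solving for wavelength:
λ = c/f = (3×10⁸ m/s) / (5.984e+14 Hz)
λ = 500.99 nm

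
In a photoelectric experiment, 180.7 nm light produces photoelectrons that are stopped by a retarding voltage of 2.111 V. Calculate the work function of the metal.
4.75 eV

The stopping potential gives the maximum kinetic energy: KE_max = eV_s = 2.111 eV

From Einstein's photoelectric equation: KE_max = hc/λ - φ
Rearranging: φ = hc/λ - KE_max

Calculate photon energy:
E_photon = hc/λ = (6.626×10⁻³⁴ J·s)(3×10⁸ m/s) / (180.7×10⁻⁹ m) = 6.8613 eV

Therefore:
φ = 6.8613 - 2.111 = 4.75 eV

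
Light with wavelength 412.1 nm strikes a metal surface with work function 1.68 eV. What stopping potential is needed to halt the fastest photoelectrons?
1.3286 V

The stopping potential V_s satisfies: eV_s = KE_max

First, find KE_max using Einstein's equation:
E_photon = hc/λ = 3.0086 eV
KE_max = E_photon - φ = 3.0086 - 1.68 = 1.3286 eV

Since eV_s = KE_max:
V_s = KE_max/e = 1.3286 V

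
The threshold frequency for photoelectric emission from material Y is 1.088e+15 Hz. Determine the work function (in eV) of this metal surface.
4.50 eV

At the threshold frequency, photon energy equals work function:
φ = hf₀

Calculating:
φ = (6.626×10⁻³⁴ J·s)(1.088e+15 Hz)
φ = 4.50 eV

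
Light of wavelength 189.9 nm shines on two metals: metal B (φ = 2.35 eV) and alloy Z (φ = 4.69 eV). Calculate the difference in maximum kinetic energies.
2.3400 eV

Using KE_max = hc/λ - φ for each metal:

Photon energy: E = hc/λ = 6.5289 eV

For metal B (φ₁ = 2.35 eV):
KE₁ = E - φ₁ = 6.5289 - 2.35 = 4.1789 eV

For alloy Z (φ₂ = 4.69 eV):
KE₂ = E - φ₂ = 6.5289 - 4.69 = 1.8389 eV

Difference:
ΔKE = KE₁ - KE₂ = 4.1789 - 1.8389 = 2.3400 eV

Note: The difference equals the difference in work functions: 4.69 - 2.35 = 2.34 eV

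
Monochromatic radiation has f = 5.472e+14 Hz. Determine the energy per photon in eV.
2.2630 eV

Using E = hf:

E = hf = (6.626×10⁻³⁴ J·s)(5.472e+14 Hz)
E = 2.2630 eV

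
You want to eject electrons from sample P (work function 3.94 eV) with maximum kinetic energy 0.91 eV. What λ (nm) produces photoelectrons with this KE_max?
255.64 nm

From Einstein's equation: KE_max = hc/λ - φ

Rearranging for λ:
hc/λ = KE_max + φ
λ = hc/(KE_max + φ)

Required photon energy:
E_photon = KE_max + φ = 0.91 + 3.94 = 4.85 eV

Required wavelength:
λ = hc/E_photon = (6.626×10⁻³⁴)(3×10⁸) / (4.85 × 1.602×10⁻¹⁹)
λ = 255.64 nm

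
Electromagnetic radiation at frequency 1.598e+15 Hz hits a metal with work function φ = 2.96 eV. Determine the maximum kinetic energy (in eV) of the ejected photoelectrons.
3.6488 eV

Using Einstein's photoelectric equation: KE_max = hf - φ

First, calculate the photon energy:
E_photon = hf = (6.626×10⁻³⁴ J·s)(1.598e+15 Hz)
E_photon = 6.6088 eV

Then, the maximum kinetic energy:
KE_max = E_photon - φ = 6.6088 eV - 2.96 eV = 3.6488 eV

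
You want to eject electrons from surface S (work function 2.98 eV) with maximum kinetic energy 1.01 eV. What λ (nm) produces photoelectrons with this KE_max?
310.74 nm

From Einstein's equation: KE_max = hc/λ - φ

Rearranging for λ:
hc/λ = KE_max + φ
λ = hc/(KE_max + φ)

Required photon energy:
E_photon = KE_max + φ = 1.01 + 2.98 = 3.99 eV

Required wavelength:
λ = hc/E_photon = (6.626×10⁻³⁴)(3×10⁸) / (3.99 × 1.602×10⁻¹⁹)
λ = 310.74 nm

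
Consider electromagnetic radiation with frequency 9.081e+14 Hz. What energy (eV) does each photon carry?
3.7556 eV

Using E = hf:

E = hf = (6.626×10⁻³⁴ J·s)(9.081e+14 Hz)
E = 3.7556 eV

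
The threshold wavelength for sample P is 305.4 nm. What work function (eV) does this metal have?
4.06 eV

At the threshold wavelength, photon energy equals work function:
φ = hc/λ₀

Calculating:
φ = (6.626×10⁻³⁴ J·s)(3×10⁸ m/s) / (305.4×10⁻⁹ m)
φ = 4.06 eV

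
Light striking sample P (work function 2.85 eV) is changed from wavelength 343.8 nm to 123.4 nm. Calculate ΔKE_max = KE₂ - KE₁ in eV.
6.4411 eV

Using Einstein's equation: KE_max = hc/λ - φ

For λ₁ = 343.8 nm:
KE₁ = hc/λ₁ - φ = 3.6063 - 2.85 = 0.7563 eV

For λ₂ = 123.4 nm:
KE₂ = hc/λ₂ - φ = 10.0473 - 2.85 = 7.1973 eV

Change in KE:
ΔKE = KE₂ - KE₁ = 7.1973 - 0.7563 = 6.4411 eV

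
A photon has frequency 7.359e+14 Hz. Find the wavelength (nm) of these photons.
407.38 nm

Using the wave equation: c = fλ

Solving for wavelength:
λ = c/f = (3×10⁸ m/s) / (7.359e+14 Hz)
λ = 407.38 nm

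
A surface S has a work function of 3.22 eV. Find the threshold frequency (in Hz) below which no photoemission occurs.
7.7859e+14 Hz

The threshold frequency is when the photon energy equals the work function:
hf₀ = φ

Solving for f₀:
f₀ = φ/h = (3.22 eV × 1.602×10⁻¹⁹ J/eV) / (6.626×10⁻³⁴ J·s)
f₀ = 7.7859e+14 Hz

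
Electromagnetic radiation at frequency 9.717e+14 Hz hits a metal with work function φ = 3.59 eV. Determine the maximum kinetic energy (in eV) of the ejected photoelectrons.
0.4286 eV

Using Einstein's photoelectric equation: KE_max = hf - φ

First, calculate the photon energy:
E_photon = hf = (6.626×10⁻³⁴ J·s)(9.717e+14 Hz)
E_photon = 4.0186 eV

Then, the maximum kinetic energy:
KE_max = E_photon - φ = 4.0186 eV - 3.59 eV = 0.4286 eV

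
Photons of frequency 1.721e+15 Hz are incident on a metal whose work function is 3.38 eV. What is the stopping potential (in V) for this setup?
3.7375 V

The stopping potential V_s satisfies: eV_s = KE_max

First, find KE_max using Einstein's equation:
E_photon = hf = (6.626×10⁻³⁴ J·s)(1.721e+15 Hz) = 7.1175 eV
KE_max = E_photon - φ = 7.1175 - 3.38 = 3.7375 eV

Since eV_s = KE_max:
V_s = KE_max/e = 3.7375 V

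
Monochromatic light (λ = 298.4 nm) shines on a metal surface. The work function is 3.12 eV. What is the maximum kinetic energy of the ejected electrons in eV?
1.0350 eV

Using Einstein's photoelectric equation: KE_max = hf - φ = hc/λ - φ

First, calculate the photon energy:
E_photon = hc/λ = (6.626×10⁻³⁴ J·s)(3×10⁸ m/s) / (298.4×10⁻⁹ m)
E_photon = 4.1550 eV

Then, the maximum kinetic energy:
KE_max = E_photon - φ = 4.1550 eV - 3.12 eV = 1.0350 eV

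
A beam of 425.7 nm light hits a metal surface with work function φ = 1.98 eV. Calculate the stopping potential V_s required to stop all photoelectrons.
0.9325 V

The stopping potential V_s satisfies: eV_s = KE_max

First, find KE_max using Einstein's equation:
E_photon = hc/λ = 2.9125 eV
KE_max = E_photon - φ = 2.9125 - 1.98 = 0.9325 eV

Since eV_s = KE_max:
V_s = KE_max/e = 0.9325 V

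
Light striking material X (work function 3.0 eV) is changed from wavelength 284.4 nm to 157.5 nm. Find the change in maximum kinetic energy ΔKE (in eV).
3.5125 eV

Using Einstein's equation: KE_max = hc/λ - φ

For λ₁ = 284.4 nm:
KE₁ = hc/λ₁ - φ = 4.3595 - 3.0 = 1.3595 eV

For λ₂ = 157.5 nm:
KE₂ = hc/λ₂ - φ = 7.8720 - 3.0 = 4.8720 eV

Change in KE:
ΔKE = KE₂ - KE₁ = 4.8720 - 1.3595 = 3.5125 eV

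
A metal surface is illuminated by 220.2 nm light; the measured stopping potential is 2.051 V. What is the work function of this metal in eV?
3.58 eV

The stopping potential gives the maximum kinetic energy: KE_max = eV_s = 2.051 eV

From Einstein's photoelectric equation: KE_max = hc/λ - φ
Rearranging: φ = hc/λ - KE_max

Calculate photon energy:
E_photon = hc/λ = (6.626×10⁻³⁴ J·s)(3×10⁸ m/s) / (220.2×10⁻⁹ m) = 5.6305 eV

Therefore:
φ = 5.6305 - 2.051 = 3.58 eV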